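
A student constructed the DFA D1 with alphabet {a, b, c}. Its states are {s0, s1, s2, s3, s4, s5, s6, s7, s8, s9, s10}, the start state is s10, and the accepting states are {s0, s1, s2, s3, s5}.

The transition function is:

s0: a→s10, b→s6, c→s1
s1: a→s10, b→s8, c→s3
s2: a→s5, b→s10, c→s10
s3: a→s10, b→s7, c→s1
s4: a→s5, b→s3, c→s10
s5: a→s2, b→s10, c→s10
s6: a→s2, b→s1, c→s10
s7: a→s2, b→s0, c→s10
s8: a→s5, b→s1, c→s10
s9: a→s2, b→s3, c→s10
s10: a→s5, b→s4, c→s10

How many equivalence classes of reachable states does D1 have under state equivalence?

4

States {s9} cannot be reached from the start state, so discard them.
Start with accepting vs non-accepting: {s0,s1,s2,s3,s5} | {s4,s6,s7,s8,s10}.
Refine {s0,s1,s2,s3,s5} on symbol a: members go to different blocks, giving {s0,s1,s3} and {s2,s5}.
Refine {s4,s6,s7,s8,s10} on symbol b: members go to different blocks, giving {s4,s6,s7,s8} and {s10}.
No further refinement is possible. Final partition (4 blocks): {s0,s1,s3} | {s4,s6,s7,s8} | {s2,s5} | {s10}.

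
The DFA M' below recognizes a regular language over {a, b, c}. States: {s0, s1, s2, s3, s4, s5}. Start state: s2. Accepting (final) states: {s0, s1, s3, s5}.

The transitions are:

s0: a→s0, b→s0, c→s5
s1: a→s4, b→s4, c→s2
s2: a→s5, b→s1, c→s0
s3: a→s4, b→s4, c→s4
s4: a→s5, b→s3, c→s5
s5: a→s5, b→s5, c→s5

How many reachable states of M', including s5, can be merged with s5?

2

Every state is reachable, so we keep all 6.
P0 = {s0,s1,s3,s5} | {s2,s4}.
Refine {s0,s1,s3,s5} on symbol a: members go to different blocks, giving {s0,s5} and {s1,s3}.
Stable partition: {s0,s5} | {s2,s4} | {s1,s3} — 3 equivalence classes.
State s5 belongs to the block {s0,s5}, which has 2 states.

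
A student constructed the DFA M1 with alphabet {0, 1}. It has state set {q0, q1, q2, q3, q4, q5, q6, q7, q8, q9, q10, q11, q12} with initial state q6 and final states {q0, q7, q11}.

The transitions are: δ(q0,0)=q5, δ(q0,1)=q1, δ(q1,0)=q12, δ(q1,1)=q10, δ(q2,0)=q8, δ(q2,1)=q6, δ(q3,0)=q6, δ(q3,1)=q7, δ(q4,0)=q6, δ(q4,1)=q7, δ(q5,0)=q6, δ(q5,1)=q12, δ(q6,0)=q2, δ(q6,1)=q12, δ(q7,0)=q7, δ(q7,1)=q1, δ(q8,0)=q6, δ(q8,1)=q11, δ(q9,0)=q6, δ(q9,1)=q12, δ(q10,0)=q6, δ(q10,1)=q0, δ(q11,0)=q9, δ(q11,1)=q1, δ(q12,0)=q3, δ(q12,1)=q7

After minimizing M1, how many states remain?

9

Reachable states from the start: {q0,q1,q2,q3,q5,q6,q7,q8,q9,q10,q11,q12}. Unreachable: {q4} — drop them.
Initial partition by acceptance: {q0,q7,q11} | {q1,q2,q3,q5,q6,q8,q9,q10,q12}.
On input 0, block {q0,q7,q11} splits into {q0,q11} and {q7}.
On input 1, block {q1,q2,q3,q5,q6,q8,q9,q10,q12} splits into {q1,q2,q5,q6,q9} and {q3,q12} and {q8,q10}.
Split {q1,q2,q5,q6,q9} by δ(·,0) → {q5,q6,q9} and {q1} and {q2}.
Refine {q5,q6,q9} on symbol 0: members go to different blocks, giving {q5,q9} and {q6}.
Refine {q3,q12} on symbol 0: members go to different blocks, giving {q3} and {q12}.
Stable partition: {q0,q11} | {q5,q9} | {q7} | {q3} | {q8,q10} | {q1} | {q2} | {q6} | {q12} — 9 equivalence classes.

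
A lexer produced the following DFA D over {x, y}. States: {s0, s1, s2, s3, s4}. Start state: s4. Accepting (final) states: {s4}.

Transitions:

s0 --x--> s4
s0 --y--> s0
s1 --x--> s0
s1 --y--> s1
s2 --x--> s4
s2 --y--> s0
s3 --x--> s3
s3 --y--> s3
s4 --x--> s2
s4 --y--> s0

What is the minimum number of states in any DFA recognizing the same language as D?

2

First remove the unreachable states {s1,s3}; 3 states remain.
P0 = {s4} | {s0,s2}.
Stable partition: {s4} | {s0,s2} — 2 equivalence classes.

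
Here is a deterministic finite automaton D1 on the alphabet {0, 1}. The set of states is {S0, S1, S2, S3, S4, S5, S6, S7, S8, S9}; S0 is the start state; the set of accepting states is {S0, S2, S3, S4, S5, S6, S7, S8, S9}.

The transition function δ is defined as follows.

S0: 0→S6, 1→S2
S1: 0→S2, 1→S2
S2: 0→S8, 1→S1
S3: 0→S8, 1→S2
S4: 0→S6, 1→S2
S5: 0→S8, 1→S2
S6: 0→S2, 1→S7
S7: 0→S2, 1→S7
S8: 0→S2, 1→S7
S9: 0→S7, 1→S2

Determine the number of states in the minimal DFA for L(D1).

4

Reachable states from the start: {S0,S1,S2,S6,S7,S8}. Unreachable: {S3,S4,S5,S9} — drop them.
P0 = {S0,S2,S6,S7,S8} | {S1}.
Refine {S0,S2,S6,S7,S8} on symbol 1: members go to different blocks, giving {S0,S6,S7,S8} and {S2}.
Split {S0,S6,S7,S8} by δ(·,0) → {S6,S7,S8} and {S0}.
No further refinement is possible. Final partition (4 blocks): {S6,S7,S8} | {S1} | {S2} | {S0}.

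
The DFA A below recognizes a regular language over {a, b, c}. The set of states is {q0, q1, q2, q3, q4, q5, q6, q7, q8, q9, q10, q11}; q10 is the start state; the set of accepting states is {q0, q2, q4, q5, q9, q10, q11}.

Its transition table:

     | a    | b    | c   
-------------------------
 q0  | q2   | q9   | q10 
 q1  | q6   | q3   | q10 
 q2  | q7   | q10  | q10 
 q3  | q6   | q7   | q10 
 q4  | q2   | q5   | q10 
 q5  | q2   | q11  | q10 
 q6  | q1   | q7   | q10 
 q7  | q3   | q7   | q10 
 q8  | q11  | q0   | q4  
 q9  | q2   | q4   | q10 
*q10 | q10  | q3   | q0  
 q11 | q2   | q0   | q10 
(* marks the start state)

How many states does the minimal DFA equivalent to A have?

Reachable states from the start: {q0,q1,q2,q3,q4,q5,q6,q7,q9,q10,q11}. Unreachable: {q8} — drop them.
Initial partition by acceptance: {q0,q2,q4,q5,q9,q10,q11} | {q1,q3,q6,q7}.
Refine {q0,q2,q4,q5,q9,q10,q11} on symbol a: members go to different blocks, giving {q0,q4,q5,q9,q10,q11} and {q2}.
Split {q0,q4,q5,q9,q10,q11} by δ(·,a) → {q0,q4,q5,q9,q11} and {q10}.
Stable partition: {q0,q4,q5,q9,q11} | {q1,q3,q6,q7} | {q2} | {q10} — 4 equivalence classes.

4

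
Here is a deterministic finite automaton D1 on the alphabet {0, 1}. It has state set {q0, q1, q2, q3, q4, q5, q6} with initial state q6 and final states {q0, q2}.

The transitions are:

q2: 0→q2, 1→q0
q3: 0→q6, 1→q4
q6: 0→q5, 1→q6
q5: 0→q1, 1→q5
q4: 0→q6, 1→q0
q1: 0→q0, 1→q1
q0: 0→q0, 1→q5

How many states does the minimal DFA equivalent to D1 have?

4

States {q2,q3,q4} cannot be reached from the start state, so discard them.
Initial partition by acceptance: {q0} | {q1,q5,q6}.
Refine {q1,q5,q6} on symbol 0: members go to different blocks, giving {q5,q6} and {q1}.
Split {q5,q6} by δ(·,0) → {q5} and {q6}.
The partition is now stable with 4 blocks: {q0} | {q5} | {q1} | {q6}.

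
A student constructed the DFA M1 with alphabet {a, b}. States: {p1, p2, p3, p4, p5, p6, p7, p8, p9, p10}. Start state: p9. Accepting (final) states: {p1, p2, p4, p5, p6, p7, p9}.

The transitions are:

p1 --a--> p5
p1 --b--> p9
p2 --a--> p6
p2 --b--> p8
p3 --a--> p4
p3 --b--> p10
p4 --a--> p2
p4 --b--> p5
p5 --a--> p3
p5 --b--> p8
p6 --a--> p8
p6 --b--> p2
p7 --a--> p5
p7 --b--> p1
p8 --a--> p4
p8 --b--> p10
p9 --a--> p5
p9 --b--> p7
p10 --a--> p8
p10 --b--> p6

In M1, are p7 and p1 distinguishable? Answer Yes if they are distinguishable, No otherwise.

Start with accepting vs non-accepting: {p1,p2,p4,p5,p6,p7,p9} | {p3,p8,p10}.
Refine {p1,p2,p4,p5,p6,p7,p9} on symbol a: members go to different blocks, giving {p1,p2,p4,p7,p9} and {p5,p6}.
Refine {p1,p2,p4,p7,p9} on symbol a: members go to different blocks, giving {p1,p2,p7,p9} and {p4}.
On input b, block {p1,p2,p7,p9} splits into {p1,p7,p9} and {p2}.
Refine {p3,p8,p10} on symbol a: members go to different blocks, giving {p3,p8} and {p10}.
Split {p5,p6} by δ(·,b) → {p5} and {p6}.
The partition is now stable with 7 blocks: {p1,p7,p9} | {p3,p8} | {p5} | {p4} | {p2} | {p10} | {p6}.
p7 and p1 lie in the same block of the stable partition, so they are equivalent — no string distinguishes them.

No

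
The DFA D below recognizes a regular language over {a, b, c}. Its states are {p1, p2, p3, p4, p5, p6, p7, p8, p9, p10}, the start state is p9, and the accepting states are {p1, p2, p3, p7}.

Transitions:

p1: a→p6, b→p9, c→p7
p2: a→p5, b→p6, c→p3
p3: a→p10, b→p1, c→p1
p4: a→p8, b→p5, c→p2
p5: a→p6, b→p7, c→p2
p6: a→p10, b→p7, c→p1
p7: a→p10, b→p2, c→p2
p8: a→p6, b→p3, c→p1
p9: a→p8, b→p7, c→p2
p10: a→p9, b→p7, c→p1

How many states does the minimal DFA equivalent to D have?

Reachable states from the start: {p1,p2,p3,p5,p6,p7,p8,p9,p10}. Unreachable: {p4} — drop them.
Start with accepting vs non-accepting: {p1,p2,p3,p7} | {p5,p6,p8,p9,p10}.
Refine {p1,p2,p3,p7} on symbol b: members go to different blocks, giving {p1,p2} and {p3,p7}.
The partition is now stable with 3 blocks: {p1,p2} | {p5,p6,p8,p9,p10} | {p3,p7}.

3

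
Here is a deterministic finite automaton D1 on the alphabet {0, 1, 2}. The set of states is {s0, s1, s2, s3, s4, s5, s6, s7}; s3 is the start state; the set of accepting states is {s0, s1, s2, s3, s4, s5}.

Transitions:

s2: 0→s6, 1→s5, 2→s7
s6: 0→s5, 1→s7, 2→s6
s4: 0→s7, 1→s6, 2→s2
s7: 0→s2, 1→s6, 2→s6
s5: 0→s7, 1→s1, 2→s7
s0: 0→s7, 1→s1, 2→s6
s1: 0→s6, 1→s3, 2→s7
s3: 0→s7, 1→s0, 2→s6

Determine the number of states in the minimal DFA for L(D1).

Reachable states from the start: {s0,s1,s2,s3,s5,s6,s7}. Unreachable: {s4} — drop them.
P0 = {s0,s1,s2,s3,s5} | {s6,s7}.
Stable partition: {s0,s1,s2,s3,s5} | {s6,s7} — 2 equivalence classes.

2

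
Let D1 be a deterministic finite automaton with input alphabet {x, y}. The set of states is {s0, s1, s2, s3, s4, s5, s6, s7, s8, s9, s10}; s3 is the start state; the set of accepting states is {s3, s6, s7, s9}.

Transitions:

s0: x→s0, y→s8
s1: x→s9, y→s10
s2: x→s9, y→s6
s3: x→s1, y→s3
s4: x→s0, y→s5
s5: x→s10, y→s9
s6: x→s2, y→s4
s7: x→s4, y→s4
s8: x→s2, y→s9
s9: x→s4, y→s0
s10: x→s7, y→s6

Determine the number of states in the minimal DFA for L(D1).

Every state is reachable, so we keep all 11.
P0 = {s3,s6,s7,s9} | {s0,s1,s2,s4,s5,s8,s10}.
On input y, block {s3,s6,s7,s9} splits into {s6,s7,s9} and {s3}.
On input x, block {s0,s1,s2,s4,s5,s8,s10} splits into {s0,s4,s5,s8} and {s1,s2,s10}.
Refine {s6,s7,s9} on symbol x: members go to different blocks, giving {s7,s9} and {s6}.
Refine {s0,s4,s5,s8} on symbol x: members go to different blocks, giving {s0,s4} and {s5,s8}.
Refine {s1,s2,s10} on symbol y: members go to different blocks, giving {s2,s10} and {s1}.
The partition is now stable with 7 blocks: {s7,s9} | {s0,s4} | {s3} | {s2,s10} | {s6} | {s5,s8} | {s1}.

7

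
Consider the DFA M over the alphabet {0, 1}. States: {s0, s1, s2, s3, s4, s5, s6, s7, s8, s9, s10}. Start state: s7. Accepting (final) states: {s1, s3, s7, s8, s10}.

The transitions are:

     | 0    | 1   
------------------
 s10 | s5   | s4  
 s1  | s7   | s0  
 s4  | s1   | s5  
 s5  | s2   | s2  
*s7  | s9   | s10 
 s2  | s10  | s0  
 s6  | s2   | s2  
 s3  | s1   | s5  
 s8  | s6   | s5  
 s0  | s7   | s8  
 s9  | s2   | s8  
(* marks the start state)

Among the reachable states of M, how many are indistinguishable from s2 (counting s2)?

Reachable states from the start: {s0,s1,s2,s4,s5,s6,s7,s8,s9,s10}. Unreachable: {s3} — drop them.
P0 = {s1,s7,s8,s10} | {s0,s2,s4,s5,s6,s9}.
Split {s1,s7,s8,s10} by δ(·,0) → {s7,s8,s10} and {s1}.
Split {s7,s8,s10} by δ(·,1) → {s8,s10} and {s7}.
On input 0, block {s0,s2,s4,s5,s6,s9} splits into {s5,s6,s9} and {s0} and {s2} and {s4}.
On input 1, block {s8,s10} splits into {s8} and {s10}.
Refine {s5,s6,s9} on symbol 1: members go to different blocks, giving {s5,s6} and {s9}.
No further refinement is possible. Final partition (9 blocks): {s8} | {s5,s6} | {s1} | {s7} | {s0} | {s2} | {s4} | {s10} | {s9}.
The equivalence class containing s2 is {s2}, of size 1.

1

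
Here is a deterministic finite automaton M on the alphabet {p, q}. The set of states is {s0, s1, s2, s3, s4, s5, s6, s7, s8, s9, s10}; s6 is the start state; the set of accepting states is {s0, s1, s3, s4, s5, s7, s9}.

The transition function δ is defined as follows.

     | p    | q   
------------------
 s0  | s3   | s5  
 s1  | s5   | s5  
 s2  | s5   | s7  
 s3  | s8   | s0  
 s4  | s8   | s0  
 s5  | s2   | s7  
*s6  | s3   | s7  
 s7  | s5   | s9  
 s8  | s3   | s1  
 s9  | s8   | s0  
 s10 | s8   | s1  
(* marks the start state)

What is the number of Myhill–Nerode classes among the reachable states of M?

Reachable states from the start: {s0,s1,s2,s3,s5,s6,s7,s8,s9}. Unreachable: {s4,s10} — drop them.
Start with accepting vs non-accepting: {s0,s1,s3,s5,s7,s9} | {s2,s6,s8}.
Split {s0,s1,s3,s5,s7,s9} by δ(·,p) → {s0,s1,s7} and {s3,s5,s9}.
No further refinement is possible. Final partition (3 blocks): {s0,s1,s7} | {s2,s6,s8} | {s3,s5,s9}.

3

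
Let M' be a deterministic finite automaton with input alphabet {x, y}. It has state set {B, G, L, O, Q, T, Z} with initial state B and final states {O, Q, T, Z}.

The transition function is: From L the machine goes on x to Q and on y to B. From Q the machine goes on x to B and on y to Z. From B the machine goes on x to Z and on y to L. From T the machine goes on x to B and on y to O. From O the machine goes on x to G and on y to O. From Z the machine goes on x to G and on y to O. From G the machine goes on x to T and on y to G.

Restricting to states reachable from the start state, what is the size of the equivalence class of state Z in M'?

Every state is reachable, so we keep all 7.
Initial partition by acceptance: {O,Q,T,Z} | {B,G,L}.
Stable partition: {O,Q,T,Z} | {B,G,L} — 2 equivalence classes.
The equivalence class containing Z is {O,Q,T,Z}, of size 4.

4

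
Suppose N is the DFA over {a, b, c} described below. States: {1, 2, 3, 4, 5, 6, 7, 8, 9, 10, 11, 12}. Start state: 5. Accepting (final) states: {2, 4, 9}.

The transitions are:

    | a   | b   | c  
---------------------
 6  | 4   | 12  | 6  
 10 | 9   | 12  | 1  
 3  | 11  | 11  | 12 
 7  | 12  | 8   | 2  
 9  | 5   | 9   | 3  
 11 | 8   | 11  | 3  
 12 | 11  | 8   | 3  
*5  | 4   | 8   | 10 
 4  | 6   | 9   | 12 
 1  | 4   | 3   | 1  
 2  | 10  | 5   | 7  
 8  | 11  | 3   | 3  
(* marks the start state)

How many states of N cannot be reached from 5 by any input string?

2

No path from 5 leads to 2, 7; the other 10 states are all reachable.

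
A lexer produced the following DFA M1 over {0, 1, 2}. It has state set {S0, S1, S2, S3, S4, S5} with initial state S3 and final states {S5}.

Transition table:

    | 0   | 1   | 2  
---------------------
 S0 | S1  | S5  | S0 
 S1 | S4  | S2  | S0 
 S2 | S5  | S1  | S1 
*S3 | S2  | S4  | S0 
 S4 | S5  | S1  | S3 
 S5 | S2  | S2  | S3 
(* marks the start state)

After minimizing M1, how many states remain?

All states are reachable from the start state.
Initial partition by acceptance: {S5} | {S0,S1,S2,S3,S4}.
Refine {S0,S1,S2,S3,S4} on symbol 0: members go to different blocks, giving {S0,S1,S3} and {S2,S4}.
Split {S0,S1,S3} by δ(·,0) → {S1,S3} and {S0}.
Stable partition: {S5} | {S1,S3} | {S2,S4} | {S0} — 4 equivalence classes.

4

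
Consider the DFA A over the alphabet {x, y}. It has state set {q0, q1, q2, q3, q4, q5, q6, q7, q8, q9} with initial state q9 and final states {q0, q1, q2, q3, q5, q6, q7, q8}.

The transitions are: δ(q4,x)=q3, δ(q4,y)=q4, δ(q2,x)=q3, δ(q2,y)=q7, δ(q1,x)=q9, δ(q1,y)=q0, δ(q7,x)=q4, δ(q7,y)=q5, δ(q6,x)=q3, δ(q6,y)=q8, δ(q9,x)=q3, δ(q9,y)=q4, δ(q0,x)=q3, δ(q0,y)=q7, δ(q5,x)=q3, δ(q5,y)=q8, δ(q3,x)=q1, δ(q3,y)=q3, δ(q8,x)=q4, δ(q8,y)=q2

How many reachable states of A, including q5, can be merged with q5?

3

Reachable states from the start: {q0,q1,q2,q3,q4,q5,q7,q8,q9}. Unreachable: {q6} — drop them.
Start with accepting vs non-accepting: {q0,q1,q2,q3,q5,q7,q8} | {q4,q9}.
Split {q0,q1,q2,q3,q5,q7,q8} by δ(·,x) → {q0,q2,q3,q5} and {q1,q7,q8}.
On input x, block {q0,q2,q3,q5} splits into {q0,q2,q5} and {q3}.
The partition is now stable with 4 blocks: {q0,q2,q5} | {q4,q9} | {q1,q7,q8} | {q3}.
The equivalence class containing q5 is {q0,q2,q5}, of size 3.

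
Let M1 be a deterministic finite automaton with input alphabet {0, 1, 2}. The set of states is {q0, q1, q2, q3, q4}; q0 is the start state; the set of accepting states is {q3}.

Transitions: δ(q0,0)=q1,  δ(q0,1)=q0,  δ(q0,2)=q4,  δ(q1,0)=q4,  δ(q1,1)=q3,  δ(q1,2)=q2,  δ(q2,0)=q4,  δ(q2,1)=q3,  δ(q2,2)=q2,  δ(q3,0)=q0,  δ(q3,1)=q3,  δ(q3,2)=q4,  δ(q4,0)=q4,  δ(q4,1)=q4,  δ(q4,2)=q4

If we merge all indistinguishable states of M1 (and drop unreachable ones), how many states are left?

P0 = {q3} | {q0,q1,q2,q4}.
On input 1, block {q0,q1,q2,q4} splits into {q0,q4} and {q1,q2}.
Refine {q0,q4} on symbol 0: members go to different blocks, giving {q0} and {q4}.
The partition is now stable with 4 blocks: {q3} | {q0} | {q1,q2} | {q4}.

4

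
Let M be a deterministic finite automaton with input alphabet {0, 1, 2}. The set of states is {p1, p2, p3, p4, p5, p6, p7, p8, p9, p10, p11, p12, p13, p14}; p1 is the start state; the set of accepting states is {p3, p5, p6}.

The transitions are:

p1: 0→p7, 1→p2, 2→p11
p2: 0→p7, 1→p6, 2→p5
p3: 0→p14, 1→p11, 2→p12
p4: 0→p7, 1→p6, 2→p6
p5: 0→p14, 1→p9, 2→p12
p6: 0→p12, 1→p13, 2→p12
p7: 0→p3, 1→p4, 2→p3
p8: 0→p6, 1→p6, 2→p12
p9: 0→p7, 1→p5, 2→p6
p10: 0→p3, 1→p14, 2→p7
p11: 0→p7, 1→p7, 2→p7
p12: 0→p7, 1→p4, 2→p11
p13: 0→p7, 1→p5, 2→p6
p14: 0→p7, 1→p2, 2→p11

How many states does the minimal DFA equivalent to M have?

States {p8,p10} cannot be reached from the start state, so discard them.
P0 = {p3,p5,p6} | {p1,p2,p4,p7,p9,p11,p12,p13,p14}.
Refine {p1,p2,p4,p7,p9,p11,p12,p13,p14} on symbol 0: members go to different blocks, giving {p1,p2,p4,p9,p11,p12,p13,p14} and {p7}.
Split {p1,p2,p4,p9,p11,p12,p13,p14} by δ(·,1) → {p2,p4,p9,p13} and {p1,p12,p14} and {p11}.
Split {p3,p5,p6} by δ(·,1) → {p5,p6} and {p3}.
No further refinement is possible. Final partition (6 blocks): {p5,p6} | {p2,p4,p9,p13} | {p7} | {p1,p12,p14} | {p11} | {p3}.

6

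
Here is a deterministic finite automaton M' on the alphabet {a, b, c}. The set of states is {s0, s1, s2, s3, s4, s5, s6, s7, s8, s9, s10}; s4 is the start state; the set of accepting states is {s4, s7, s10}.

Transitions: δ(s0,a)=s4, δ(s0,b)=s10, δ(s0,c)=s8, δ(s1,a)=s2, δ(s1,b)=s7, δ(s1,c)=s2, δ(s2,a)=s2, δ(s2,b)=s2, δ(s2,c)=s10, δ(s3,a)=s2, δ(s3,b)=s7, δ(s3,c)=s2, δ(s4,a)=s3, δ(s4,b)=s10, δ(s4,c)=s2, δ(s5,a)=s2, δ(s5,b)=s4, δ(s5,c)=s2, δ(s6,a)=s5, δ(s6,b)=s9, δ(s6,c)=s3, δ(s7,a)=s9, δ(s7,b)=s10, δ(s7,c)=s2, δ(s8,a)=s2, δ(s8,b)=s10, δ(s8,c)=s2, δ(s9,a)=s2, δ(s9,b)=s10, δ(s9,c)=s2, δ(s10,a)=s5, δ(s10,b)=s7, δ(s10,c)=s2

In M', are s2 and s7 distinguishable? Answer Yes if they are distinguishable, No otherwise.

Reachable states from the start: {s2,s3,s4,s5,s7,s9,s10}. Unreachable: {s0,s1,s6,s8} — drop them.
Initial partition by acceptance: {s4,s7,s10} | {s2,s3,s5,s9}.
Refine {s2,s3,s5,s9} on symbol b: members go to different blocks, giving {s3,s5,s9} and {s2}.
No further refinement is possible. Final partition (3 blocks): {s4,s7,s10} | {s3,s5,s9} | {s2}.
s2 and s7 end up in different blocks, so they are distinguishable. For instance, the string 'ε' is accepted from only s7.

Yes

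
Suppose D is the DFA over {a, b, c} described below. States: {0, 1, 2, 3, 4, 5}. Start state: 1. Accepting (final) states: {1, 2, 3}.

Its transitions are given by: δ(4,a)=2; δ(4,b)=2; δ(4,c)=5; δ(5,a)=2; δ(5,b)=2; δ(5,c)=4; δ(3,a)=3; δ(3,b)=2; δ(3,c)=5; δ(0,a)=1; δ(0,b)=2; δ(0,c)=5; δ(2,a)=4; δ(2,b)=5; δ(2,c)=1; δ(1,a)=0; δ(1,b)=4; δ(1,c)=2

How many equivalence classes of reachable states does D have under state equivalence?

2

Reachable states from the start: {0,1,2,4,5}. Unreachable: {3} — drop them.
P0 = {1,2} | {0,4,5}.
No further refinement is possible. Final partition (2 blocks): {1,2} | {0,4,5}.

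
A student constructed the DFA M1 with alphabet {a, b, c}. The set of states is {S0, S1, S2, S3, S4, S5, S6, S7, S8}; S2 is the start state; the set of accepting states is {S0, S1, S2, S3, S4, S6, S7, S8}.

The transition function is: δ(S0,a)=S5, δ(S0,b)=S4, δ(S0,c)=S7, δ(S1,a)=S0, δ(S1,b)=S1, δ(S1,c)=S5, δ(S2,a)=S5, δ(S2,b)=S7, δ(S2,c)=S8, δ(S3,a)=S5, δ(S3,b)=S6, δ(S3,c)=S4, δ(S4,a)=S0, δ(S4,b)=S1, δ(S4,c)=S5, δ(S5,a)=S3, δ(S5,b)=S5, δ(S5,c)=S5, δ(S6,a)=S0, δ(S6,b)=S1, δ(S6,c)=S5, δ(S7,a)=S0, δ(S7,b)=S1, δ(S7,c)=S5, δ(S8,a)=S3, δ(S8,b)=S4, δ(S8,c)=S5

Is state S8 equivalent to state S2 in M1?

No

Every state is reachable, so we keep all 9.
Start with accepting vs non-accepting: {S0,S1,S2,S3,S4,S6,S7,S8} | {S5}.
On input a, block {S0,S1,S2,S3,S4,S6,S7,S8} splits into {S1,S4,S6,S7,S8} and {S0,S2,S3}.
The partition is now stable with 3 blocks: {S1,S4,S6,S7,S8} | {S5} | {S0,S2,S3}.
S8 and S2 end up in different blocks, so they are distinguishable. For instance, the string 'a' is accepted from only S8.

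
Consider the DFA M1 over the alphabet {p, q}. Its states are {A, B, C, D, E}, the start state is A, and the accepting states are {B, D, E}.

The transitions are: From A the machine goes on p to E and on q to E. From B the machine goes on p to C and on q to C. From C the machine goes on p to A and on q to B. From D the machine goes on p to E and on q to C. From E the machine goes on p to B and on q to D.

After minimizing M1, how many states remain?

Every state is reachable, so we keep all 5.
Start with accepting vs non-accepting: {B,D,E} | {A,C}.
On input p, block {B,D,E} splits into {D,E} and {B}.
On input p, block {D,E} splits into {D} and {E}.
On input p, block {A,C} splits into {A} and {C}.
The partition is now stable with 5 blocks: {D} | {A} | {B} | {E} | {C}.

5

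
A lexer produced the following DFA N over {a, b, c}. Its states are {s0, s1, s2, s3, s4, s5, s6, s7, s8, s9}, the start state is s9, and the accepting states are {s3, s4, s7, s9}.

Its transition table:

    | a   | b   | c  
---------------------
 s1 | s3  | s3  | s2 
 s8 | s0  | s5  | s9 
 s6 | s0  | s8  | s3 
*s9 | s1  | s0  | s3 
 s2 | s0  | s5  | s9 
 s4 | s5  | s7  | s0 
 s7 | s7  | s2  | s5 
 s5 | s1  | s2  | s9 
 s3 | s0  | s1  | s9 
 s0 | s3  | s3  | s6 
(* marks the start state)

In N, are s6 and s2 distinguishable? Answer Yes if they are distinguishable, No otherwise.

No

First remove the unreachable states {s4,s7}; 8 states remain.
Initial partition by acceptance: {s3,s9} | {s0,s1,s2,s5,s6,s8}.
Split {s0,s1,s2,s5,s6,s8} by δ(·,a) → {s2,s5,s6,s8} and {s0,s1}.
Stable partition: {s3,s9} | {s2,s5,s6,s8} | {s0,s1} — 3 equivalence classes.
s6 and s2 lie in the same block of the stable partition, so they are equivalent — no string distinguishes them.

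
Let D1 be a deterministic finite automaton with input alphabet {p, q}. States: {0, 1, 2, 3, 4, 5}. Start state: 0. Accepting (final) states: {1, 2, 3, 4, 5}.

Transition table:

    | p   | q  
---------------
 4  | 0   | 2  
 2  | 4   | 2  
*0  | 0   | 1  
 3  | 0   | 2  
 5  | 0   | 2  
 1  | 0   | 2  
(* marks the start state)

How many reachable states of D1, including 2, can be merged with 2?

1

First remove the unreachable states {3,5}; 4 states remain.
P0 = {1,2,4} | {0}.
On input p, block {1,2,4} splits into {1,4} and {2}.
Stable partition: {1,4} | {0} | {2} — 3 equivalence classes.
The equivalence class containing 2 is {2}, of size 1.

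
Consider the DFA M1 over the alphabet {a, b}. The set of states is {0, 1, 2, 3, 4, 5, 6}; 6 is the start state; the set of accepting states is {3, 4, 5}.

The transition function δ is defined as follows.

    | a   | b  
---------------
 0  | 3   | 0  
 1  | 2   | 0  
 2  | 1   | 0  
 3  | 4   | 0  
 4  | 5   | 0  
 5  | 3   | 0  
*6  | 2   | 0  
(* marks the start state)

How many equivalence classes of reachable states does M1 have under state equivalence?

3

Every state is reachable, so we keep all 7.
Initial partition by acceptance: {3,4,5} | {0,1,2,6}.
Refine {0,1,2,6} on symbol a: members go to different blocks, giving {1,2,6} and {0}.
No further refinement is possible. Final partition (3 blocks): {3,4,5} | {1,2,6} | {0}.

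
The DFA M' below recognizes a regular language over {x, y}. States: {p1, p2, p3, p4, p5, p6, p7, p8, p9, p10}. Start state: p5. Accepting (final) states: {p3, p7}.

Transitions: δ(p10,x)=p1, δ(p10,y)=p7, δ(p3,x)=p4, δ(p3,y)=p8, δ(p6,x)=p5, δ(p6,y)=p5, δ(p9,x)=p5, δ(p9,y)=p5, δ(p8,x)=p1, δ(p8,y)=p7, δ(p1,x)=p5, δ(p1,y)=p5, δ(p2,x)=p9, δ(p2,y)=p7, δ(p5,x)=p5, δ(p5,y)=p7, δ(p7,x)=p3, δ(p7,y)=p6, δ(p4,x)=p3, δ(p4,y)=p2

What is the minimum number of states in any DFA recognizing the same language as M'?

First remove the unreachable states {p10}; 9 states remain.
Initial partition by acceptance: {p3,p7} | {p1,p2,p4,p5,p6,p8,p9}.
On input x, block {p3,p7} splits into {p3} and {p7}.
Refine {p1,p2,p4,p5,p6,p8,p9} on symbol x: members go to different blocks, giving {p1,p2,p5,p6,p8,p9} and {p4}.
On input y, block {p1,p2,p5,p6,p8,p9} splits into {p1,p6,p9} and {p2,p5,p8}.
Refine {p2,p5,p8} on symbol x: members go to different blocks, giving {p2,p8} and {p5}.
Stable partition: {p3} | {p1,p6,p9} | {p7} | {p4} | {p2,p8} | {p5} — 6 equivalence classes.

6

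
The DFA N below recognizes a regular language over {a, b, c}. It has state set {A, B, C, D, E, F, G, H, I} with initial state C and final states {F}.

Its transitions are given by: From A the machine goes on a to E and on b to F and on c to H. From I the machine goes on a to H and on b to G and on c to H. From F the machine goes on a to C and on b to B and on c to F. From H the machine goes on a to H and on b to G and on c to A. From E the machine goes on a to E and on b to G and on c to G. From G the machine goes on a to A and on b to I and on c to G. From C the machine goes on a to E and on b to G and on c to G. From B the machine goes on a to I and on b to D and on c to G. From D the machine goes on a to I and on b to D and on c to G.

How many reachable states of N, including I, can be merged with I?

1

Every state is reachable, so we keep all 9.
Start with accepting vs non-accepting: {F} | {A,B,C,D,E,G,H,I}.
Split {A,B,C,D,E,G,H,I} by δ(·,b) → {B,C,D,E,G,H,I} and {A}.
Refine {B,C,D,E,G,H,I} on symbol a: members go to different blocks, giving {B,C,D,E,H,I} and {G}.
On input b, block {B,C,D,E,H,I} splits into {C,E,H,I} and {B,D}.
Refine {C,E,H,I} on symbol c: members go to different blocks, giving {C,E} and {H} and {I}.
The partition is now stable with 7 blocks: {F} | {C,E} | {A} | {G} | {B,D} | {H} | {I}.
State I belongs to the block {I}, which has 1 states.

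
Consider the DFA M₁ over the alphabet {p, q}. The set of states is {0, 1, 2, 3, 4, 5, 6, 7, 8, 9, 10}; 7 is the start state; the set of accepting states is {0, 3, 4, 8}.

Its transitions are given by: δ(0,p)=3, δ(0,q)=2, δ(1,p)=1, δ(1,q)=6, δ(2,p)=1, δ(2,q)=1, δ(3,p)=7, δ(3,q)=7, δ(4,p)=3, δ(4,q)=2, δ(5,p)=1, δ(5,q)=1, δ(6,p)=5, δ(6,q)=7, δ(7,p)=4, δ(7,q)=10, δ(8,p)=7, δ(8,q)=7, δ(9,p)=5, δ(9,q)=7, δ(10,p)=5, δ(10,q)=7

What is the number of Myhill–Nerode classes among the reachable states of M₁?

First remove the unreachable states {0,8,9}; 8 states remain.
Start with accepting vs non-accepting: {3,4} | {1,2,5,6,7,10}.
On input p, block {3,4} splits into {3} and {4}.
Split {1,2,5,6,7,10} by δ(·,p) → {1,2,5,6,10} and {7}.
On input q, block {1,2,5,6,10} splits into {1,2,5} and {6,10}.
Refine {1,2,5} on symbol q: members go to different blocks, giving {2,5} and {1}.
No further refinement is possible. Final partition (6 blocks): {3} | {2,5} | {4} | {7} | {6,10} | {1}.

6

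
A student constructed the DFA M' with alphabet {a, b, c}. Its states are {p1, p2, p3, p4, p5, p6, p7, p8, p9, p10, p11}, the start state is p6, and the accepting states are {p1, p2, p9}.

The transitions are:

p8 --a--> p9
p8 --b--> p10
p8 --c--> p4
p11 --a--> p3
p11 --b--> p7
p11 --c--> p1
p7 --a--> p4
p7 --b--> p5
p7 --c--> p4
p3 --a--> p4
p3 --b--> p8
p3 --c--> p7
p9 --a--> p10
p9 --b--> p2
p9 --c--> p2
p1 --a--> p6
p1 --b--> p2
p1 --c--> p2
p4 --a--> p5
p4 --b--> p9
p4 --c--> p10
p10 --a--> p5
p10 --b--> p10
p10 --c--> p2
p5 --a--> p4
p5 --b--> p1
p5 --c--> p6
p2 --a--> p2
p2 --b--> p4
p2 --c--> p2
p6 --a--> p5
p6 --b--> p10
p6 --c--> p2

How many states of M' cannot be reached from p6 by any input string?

4

BFS from p6 reaches {p1, p2, p4, p5, p6, p9, p10}; the 4 state(s) p3, p7, p8, p11 are never visited.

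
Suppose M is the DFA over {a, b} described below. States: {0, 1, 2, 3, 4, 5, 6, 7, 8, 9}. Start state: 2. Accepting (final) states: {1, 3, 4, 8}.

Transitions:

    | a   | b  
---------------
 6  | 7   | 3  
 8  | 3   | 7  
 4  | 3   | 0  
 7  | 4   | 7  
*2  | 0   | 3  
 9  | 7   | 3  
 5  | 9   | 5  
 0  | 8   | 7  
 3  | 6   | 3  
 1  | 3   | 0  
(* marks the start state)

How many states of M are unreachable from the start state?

3

BFS from 2 reaches {0, 2, 3, 4, 6, 7, 8}; the 3 state(s) 1, 5, 9 are never visited.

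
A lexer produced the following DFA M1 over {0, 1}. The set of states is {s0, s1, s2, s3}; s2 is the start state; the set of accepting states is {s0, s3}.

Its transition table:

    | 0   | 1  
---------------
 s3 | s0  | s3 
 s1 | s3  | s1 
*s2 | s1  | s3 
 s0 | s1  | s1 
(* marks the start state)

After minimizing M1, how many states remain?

4

Every state is reachable, so we keep all 4.
Start with accepting vs non-accepting: {s0,s3} | {s1,s2}.
Refine {s0,s3} on symbol 0: members go to different blocks, giving {s0} and {s3}.
Split {s1,s2} by δ(·,0) → {s1} and {s2}.
Stable partition: {s0} | {s1} | {s3} | {s2} — 4 equivalence classes.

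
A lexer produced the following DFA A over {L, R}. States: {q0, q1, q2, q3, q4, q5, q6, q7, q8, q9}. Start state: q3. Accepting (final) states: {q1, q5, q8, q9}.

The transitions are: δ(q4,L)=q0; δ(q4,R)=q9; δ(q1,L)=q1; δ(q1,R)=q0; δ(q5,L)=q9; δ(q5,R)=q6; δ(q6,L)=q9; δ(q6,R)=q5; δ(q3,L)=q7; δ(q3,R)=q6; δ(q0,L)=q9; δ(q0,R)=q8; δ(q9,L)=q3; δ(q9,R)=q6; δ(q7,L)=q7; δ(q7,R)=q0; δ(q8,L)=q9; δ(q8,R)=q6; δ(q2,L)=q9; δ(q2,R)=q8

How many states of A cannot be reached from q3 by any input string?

BFS from q3 reaches {q0, q3, q5, q6, q7, q8, q9}; the 3 state(s) q1, q2, q4 are never visited.

3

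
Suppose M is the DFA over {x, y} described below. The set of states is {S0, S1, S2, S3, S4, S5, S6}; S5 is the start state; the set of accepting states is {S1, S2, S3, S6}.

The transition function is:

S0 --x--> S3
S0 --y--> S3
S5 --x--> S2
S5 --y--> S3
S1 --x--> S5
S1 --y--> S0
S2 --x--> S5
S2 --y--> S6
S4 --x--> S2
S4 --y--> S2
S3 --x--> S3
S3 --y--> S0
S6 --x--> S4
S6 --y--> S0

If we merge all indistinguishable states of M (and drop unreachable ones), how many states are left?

Reachable states from the start: {S0,S2,S3,S4,S5,S6}. Unreachable: {S1} — drop them.
Initial partition by acceptance: {S2,S3,S6} | {S0,S4,S5}.
On input x, block {S2,S3,S6} splits into {S2,S6} and {S3}.
Split {S2,S6} by δ(·,y) → {S2} and {S6}.
Refine {S0,S4,S5} on symbol x: members go to different blocks, giving {S4,S5} and {S0}.
Split {S4,S5} by δ(·,y) → {S4} and {S5}.
No further refinement is possible. Final partition (6 blocks): {S2} | {S4} | {S3} | {S6} | {S0} | {S5}.

6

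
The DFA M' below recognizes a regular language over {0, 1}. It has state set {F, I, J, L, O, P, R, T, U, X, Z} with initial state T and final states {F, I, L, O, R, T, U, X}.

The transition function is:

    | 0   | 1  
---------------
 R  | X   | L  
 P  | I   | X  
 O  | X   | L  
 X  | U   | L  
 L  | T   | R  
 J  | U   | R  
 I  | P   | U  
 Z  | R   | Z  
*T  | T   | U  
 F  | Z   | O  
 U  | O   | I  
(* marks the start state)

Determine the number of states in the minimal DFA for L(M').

States {F,J,Z} cannot be reached from the start state, so discard them.
Start with accepting vs non-accepting: {I,L,O,R,T,U,X} | {P}.
On input 0, block {I,L,O,R,T,U,X} splits into {L,O,R,T,U,X} and {I}.
Refine {L,O,R,T,U,X} on symbol 1: members go to different blocks, giving {L,O,R,T,X} and {U}.
Split {L,O,R,T,X} by δ(·,0) → {L,O,R,T} and {X}.
Refine {L,O,R,T} on symbol 0: members go to different blocks, giving {L,T} and {O,R}.
Split {L,T} by δ(·,1) → {L} and {T}.
Stable partition: {L} | {P} | {I} | {U} | {X} | {O,R} | {T} — 7 equivalence classes.

7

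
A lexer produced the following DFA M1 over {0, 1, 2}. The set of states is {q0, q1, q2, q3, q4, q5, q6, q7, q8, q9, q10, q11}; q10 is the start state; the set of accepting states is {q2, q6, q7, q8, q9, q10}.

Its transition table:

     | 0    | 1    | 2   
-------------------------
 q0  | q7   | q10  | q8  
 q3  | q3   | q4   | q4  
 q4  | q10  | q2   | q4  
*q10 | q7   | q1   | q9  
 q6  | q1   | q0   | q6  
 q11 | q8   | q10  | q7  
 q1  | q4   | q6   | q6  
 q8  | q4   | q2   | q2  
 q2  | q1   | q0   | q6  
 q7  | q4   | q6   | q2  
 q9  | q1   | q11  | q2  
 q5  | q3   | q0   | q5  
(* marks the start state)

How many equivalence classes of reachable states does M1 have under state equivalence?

6

States {q3,q5} cannot be reached from the start state, so discard them.
Initial partition by acceptance: {q2,q6,q7,q8,q9,q10} | {q0,q1,q4,q11}.
On input 0, block {q2,q6,q7,q8,q9,q10} splits into {q2,q6,q7,q8,q9} and {q10}.
Refine {q2,q6,q7,q8,q9} on symbol 1: members go to different blocks, giving {q2,q6,q9} and {q7,q8}.
Refine {q0,q1,q4,q11} on symbol 0: members go to different blocks, giving {q0,q11} and {q1} and {q4}.
No further refinement is possible. Final partition (6 blocks): {q2,q6,q9} | {q0,q11} | {q10} | {q7,q8} | {q1} | {q4}.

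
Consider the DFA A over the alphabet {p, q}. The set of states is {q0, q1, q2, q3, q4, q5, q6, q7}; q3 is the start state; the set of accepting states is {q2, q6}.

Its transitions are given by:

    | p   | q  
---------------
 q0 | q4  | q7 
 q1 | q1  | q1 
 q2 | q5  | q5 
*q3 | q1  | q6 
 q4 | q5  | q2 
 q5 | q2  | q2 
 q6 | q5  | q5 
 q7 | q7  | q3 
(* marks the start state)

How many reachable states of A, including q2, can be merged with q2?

States {q0,q4,q7} cannot be reached from the start state, so discard them.
P0 = {q2,q6} | {q1,q3,q5}.
Refine {q1,q3,q5} on symbol p: members go to different blocks, giving {q1,q3} and {q5}.
Refine {q1,q3} on symbol q: members go to different blocks, giving {q1} and {q3}.
No further refinement is possible. Final partition (4 blocks): {q2,q6} | {q1} | {q5} | {q3}.
State q2 belongs to the block {q2,q6}, which has 2 states.

2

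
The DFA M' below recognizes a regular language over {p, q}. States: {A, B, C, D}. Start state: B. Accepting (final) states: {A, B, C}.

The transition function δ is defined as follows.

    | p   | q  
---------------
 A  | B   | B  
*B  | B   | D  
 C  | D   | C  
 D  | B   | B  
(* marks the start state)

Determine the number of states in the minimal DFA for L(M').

2

States {A,C} cannot be reached from the start state, so discard them.
P0 = {B} | {D}.
Stable partition: {B} | {D} — 2 equivalence classes.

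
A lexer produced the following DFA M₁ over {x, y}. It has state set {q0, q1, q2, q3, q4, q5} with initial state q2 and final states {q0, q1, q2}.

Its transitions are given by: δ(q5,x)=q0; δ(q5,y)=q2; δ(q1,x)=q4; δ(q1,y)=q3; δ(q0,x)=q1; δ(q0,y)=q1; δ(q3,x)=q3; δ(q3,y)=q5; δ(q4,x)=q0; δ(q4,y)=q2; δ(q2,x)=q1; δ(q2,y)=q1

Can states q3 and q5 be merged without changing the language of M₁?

No

All states are reachable from the start state.
Start with accepting vs non-accepting: {q0,q1,q2} | {q3,q4,q5}.
Refine {q0,q1,q2} on symbol x: members go to different blocks, giving {q0,q2} and {q1}.
Split {q3,q4,q5} by δ(·,x) → {q4,q5} and {q3}.
No further refinement is possible. Final partition (4 blocks): {q0,q2} | {q4,q5} | {q1} | {q3}.
q3 and q5 end up in different blocks, so they are distinguishable. For instance, the string 'x' is accepted from only q5.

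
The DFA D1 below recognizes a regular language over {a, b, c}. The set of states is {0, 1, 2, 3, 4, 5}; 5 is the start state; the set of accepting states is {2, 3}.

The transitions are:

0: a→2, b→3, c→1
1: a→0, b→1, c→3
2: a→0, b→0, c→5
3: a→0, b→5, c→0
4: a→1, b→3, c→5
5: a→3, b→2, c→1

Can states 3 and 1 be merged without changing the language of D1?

No

First remove the unreachable states {4}; 5 states remain.
Start with accepting vs non-accepting: {2,3} | {0,1,5}.
Refine {0,1,5} on symbol a: members go to different blocks, giving {0,5} and {1}.
Stable partition: {2,3} | {0,5} | {1} — 3 equivalence classes.
3 and 1 end up in different blocks, so they are distinguishable. For instance, the string 'ε' is accepted from only 3.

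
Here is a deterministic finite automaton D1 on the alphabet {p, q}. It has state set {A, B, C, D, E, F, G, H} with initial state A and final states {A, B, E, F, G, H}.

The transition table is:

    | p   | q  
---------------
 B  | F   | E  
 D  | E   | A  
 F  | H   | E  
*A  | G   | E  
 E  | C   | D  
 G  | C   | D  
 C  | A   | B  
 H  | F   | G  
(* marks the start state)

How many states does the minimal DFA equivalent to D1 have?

P0 = {A,B,E,F,G,H} | {C,D}.
On input p, block {A,B,E,F,G,H} splits into {A,B,F,H} and {E,G}.
Refine {A,B,F,H} on symbol p: members go to different blocks, giving {B,F,H} and {A}.
On input p, block {C,D} splits into {C} and {D}.
The partition is now stable with 5 blocks: {B,F,H} | {C} | {E,G} | {A} | {D}.

5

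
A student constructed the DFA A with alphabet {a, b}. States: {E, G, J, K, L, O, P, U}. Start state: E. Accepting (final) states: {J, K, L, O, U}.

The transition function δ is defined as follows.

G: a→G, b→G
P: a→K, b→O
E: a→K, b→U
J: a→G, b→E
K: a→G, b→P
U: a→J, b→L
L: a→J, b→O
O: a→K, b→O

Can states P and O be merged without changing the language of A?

No

All states are reachable from the start state.
Start with accepting vs non-accepting: {J,K,L,O,U} | {E,G,P}.
On input a, block {J,K,L,O,U} splits into {L,O,U} and {J,K}.
Refine {E,G,P} on symbol a: members go to different blocks, giving {E,P} and {G}.
Stable partition: {L,O,U} | {E,P} | {J,K} | {G} — 4 equivalence classes.
P and O end up in different blocks, so they are distinguishable. For instance, the string 'ε' is accepted from only O.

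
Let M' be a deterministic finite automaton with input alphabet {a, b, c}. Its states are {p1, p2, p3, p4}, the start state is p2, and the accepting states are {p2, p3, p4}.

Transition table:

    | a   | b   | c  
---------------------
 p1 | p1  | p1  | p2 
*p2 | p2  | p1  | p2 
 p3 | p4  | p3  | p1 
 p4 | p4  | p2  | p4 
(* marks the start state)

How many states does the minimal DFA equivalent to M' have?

2

First remove the unreachable states {p3,p4}; 2 states remain.
Start with accepting vs non-accepting: {p2} | {p1}.
Stable partition: {p2} | {p1} — 2 equivalence classes.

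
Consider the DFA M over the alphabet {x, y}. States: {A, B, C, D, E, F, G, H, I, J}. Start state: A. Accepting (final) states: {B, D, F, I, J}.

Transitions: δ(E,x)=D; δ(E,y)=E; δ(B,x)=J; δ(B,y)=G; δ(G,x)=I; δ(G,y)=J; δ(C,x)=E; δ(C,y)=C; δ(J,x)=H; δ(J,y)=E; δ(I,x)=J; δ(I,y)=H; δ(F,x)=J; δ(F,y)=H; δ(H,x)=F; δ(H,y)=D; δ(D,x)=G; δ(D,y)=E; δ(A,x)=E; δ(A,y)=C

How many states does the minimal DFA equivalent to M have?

5

States {B} cannot be reached from the start state, so discard them.
Start with accepting vs non-accepting: {D,F,I,J} | {A,C,E,G,H}.
Split {D,F,I,J} by δ(·,x) → {D,J} and {F,I}.
On input x, block {A,C,E,G,H} splits into {A,C} and {G,H} and {E}.
No further refinement is possible. Final partition (5 blocks): {D,J} | {A,C} | {F,I} | {G,H} | {E}.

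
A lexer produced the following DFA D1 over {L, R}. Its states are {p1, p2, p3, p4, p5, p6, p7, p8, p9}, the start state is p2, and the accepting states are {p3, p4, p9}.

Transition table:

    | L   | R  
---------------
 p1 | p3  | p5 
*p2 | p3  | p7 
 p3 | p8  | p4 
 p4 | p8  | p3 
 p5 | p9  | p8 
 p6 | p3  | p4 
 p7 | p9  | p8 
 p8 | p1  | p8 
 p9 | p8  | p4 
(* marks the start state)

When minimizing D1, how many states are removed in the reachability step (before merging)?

1

Starting at p2 and following transitions, the reachable set is {p1, p2, p3, p4, p5, p7, p8, p9}. That leaves p6 unreachable — 1 in total.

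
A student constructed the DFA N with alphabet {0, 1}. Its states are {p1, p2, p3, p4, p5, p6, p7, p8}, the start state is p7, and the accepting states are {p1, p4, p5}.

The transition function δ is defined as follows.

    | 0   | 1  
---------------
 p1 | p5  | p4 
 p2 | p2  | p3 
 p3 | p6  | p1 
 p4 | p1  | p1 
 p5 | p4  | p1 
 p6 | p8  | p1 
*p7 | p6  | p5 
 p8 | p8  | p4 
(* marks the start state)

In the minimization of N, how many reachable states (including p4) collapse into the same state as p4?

3

First remove the unreachable states {p2,p3}; 6 states remain.
Initial partition by acceptance: {p1,p4,p5} | {p6,p7,p8}.
No further refinement is possible. Final partition (2 blocks): {p1,p4,p5} | {p6,p7,p8}.
State p4 belongs to the block {p1,p4,p5}, which has 3 states.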